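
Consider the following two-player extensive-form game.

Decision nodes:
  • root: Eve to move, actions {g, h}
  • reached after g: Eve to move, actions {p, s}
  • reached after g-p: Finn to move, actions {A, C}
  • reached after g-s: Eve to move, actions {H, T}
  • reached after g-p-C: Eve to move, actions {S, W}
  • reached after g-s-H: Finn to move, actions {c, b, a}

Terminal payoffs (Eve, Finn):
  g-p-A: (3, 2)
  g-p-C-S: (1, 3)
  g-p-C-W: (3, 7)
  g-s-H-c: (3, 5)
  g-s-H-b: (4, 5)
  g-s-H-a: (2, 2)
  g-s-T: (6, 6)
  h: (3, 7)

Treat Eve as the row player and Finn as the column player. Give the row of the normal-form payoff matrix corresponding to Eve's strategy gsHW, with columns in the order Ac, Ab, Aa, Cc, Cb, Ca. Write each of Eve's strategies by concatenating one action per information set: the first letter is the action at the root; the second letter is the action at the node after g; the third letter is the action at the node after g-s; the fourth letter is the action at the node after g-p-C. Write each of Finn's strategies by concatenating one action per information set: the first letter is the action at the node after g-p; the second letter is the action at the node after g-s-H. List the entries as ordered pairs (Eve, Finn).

vs Ac: Eve plays g → Eve plays s at [g] → Eve plays H at [g-s] → Finn plays c at [g-s-H] → (3, 5)
vs Ab: Eve plays g → Eve plays s at [g] → Eve plays H at [g-s] → Finn plays b at [g-s-H] → (4, 5)
vs Aa: Eve plays g → Eve plays s at [g] → Eve plays H at [g-s] → Finn plays a at [g-s-H] → (2, 2)
vs Cc: Eve plays g → Eve plays s at [g] → Eve plays H at [g-s] → Finn plays c at [g-s-H] → (3, 5)
vs Cb: Eve plays g → Eve plays s at [g] → Eve plays H at [g-s] → Finn plays b at [g-s-H] → (4, 5)
vs Ca: Eve plays g → Eve plays s at [g] → Eve plays H at [g-s] → Finn plays a at [g-s-H] → (2, 2)

(3,5) (4,5) (2,2) (3,5) (4,5) (2,2)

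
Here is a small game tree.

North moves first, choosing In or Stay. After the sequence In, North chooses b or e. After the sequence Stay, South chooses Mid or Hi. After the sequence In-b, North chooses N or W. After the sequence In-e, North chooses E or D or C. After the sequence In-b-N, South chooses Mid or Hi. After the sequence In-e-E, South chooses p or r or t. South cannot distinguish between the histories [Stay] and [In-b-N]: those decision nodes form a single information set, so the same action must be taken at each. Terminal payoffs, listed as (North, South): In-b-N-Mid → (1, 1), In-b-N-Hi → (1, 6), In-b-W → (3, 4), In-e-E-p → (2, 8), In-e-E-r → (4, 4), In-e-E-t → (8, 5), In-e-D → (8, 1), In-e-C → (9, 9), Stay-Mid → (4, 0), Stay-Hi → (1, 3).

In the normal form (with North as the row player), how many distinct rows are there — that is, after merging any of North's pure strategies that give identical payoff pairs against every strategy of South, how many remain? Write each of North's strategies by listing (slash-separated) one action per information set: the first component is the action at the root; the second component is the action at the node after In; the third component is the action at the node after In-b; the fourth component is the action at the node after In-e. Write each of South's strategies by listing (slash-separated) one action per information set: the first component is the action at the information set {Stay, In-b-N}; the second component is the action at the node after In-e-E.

6

North has 24 pure strategies: In/b/N/E, In/b/N/D, In/b/N/C, In/b/W/E, In/b/W/D, In/b/W/C, In/e/N/E, In/e/N/D, In/e/N/C, In/e/W/E, In/e/W/D, In/e/W/C, Stay/b/N/E, Stay/b/N/D, Stay/b/N/C, Stay/b/W/E, Stay/b/W/D, Stay/b/W/C, Stay/e/N/E, Stay/e/N/D, Stay/e/N/C, Stay/e/W/E, Stay/e/W/D, Stay/e/W/C. Columns: Mid/p, Mid/r, Mid/t, Hi/p, Hi/r, Hi/t.
{In/b/N/E, In/b/N/D, In/b/N/C} → row (1,1) (1,1) (1,1) (1,6) (1,6) (1,6)
{In/b/W/E, In/b/W/D, In/b/W/C} → row (3,4) (3,4) (3,4) (3,4) (3,4) (3,4)
{In/e/N/E, In/e/W/E} → row (2,8) (4,4) (8,5) (2,8) (4,4) (8,5)
{In/e/N/D, In/e/W/D} → row (8,1) (8,1) (8,1) (8,1) (8,1) (8,1)
{In/e/N/C, In/e/W/C} → row (9,9) (9,9) (9,9) (9,9) (9,9) (9,9)
{Stay/b/N/E, Stay/b/N/D, Stay/b/N/C, Stay/b/W/E, Stay/b/W/D, Stay/b/W/C, Stay/e/N/E, Stay/e/N/D, Stay/e/N/C, Stay/e/W/E, Stay/e/W/D, Stay/e/W/C} → row (4,0) (4,0) (4,0) (1,3) (1,3) (1,3)
That's 6 distinct rows out of 24 strategies.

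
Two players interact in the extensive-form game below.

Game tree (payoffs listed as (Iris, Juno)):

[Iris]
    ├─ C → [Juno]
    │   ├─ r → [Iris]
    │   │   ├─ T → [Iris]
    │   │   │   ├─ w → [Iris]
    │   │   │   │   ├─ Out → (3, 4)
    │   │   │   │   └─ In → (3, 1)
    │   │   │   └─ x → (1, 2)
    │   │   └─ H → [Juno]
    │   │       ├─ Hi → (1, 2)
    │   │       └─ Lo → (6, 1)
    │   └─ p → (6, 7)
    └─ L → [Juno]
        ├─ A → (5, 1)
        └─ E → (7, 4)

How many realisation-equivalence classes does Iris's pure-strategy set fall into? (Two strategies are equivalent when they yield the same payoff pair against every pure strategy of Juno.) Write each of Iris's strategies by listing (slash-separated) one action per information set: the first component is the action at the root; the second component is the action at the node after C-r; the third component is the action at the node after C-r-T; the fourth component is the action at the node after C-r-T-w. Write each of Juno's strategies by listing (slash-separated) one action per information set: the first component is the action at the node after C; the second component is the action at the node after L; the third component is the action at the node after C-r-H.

5

Iris has 16 pure strategies: C/T/w/Out, C/T/w/In, C/T/x/Out, C/T/x/In, C/H/w/Out, C/H/w/In, C/H/x/Out, C/H/x/In, L/T/w/Out, L/T/w/In, L/T/x/Out, L/T/x/In, L/H/w/Out, L/H/w/In, L/H/x/Out, L/H/x/In. Columns: r/A/Hi, r/A/Lo, r/E/Hi, r/E/Lo, p/A/Hi, p/A/Lo, p/E/Hi, p/E/Lo.
{C/T/w/Out} → row (3,4) (3,4) (3,4) (3,4) (6,7) (6,7) (6,7) (6,7)
{C/T/w/In} → row (3,1) (3,1) (3,1) (3,1) (6,7) (6,7) (6,7) (6,7)
{C/T/x/Out, C/T/x/In} → row (1,2) (1,2) (1,2) (1,2) (6,7) (6,7) (6,7) (6,7)
{C/H/w/Out, C/H/w/In, C/H/x/Out, C/H/x/In} → row (1,2) (6,1) (1,2) (6,1) (6,7) (6,7) (6,7) (6,7)
{L/T/w/Out, L/T/w/In, L/T/x/Out, L/T/x/In, L/H/w/Out, L/H/w/In, L/H/x/Out, L/H/x/In} → row (5,1) (5,1) (7,4) (7,4) (5,1) (5,1) (7,4) (7,4)
That's 5 distinct rows out of 16 strategies.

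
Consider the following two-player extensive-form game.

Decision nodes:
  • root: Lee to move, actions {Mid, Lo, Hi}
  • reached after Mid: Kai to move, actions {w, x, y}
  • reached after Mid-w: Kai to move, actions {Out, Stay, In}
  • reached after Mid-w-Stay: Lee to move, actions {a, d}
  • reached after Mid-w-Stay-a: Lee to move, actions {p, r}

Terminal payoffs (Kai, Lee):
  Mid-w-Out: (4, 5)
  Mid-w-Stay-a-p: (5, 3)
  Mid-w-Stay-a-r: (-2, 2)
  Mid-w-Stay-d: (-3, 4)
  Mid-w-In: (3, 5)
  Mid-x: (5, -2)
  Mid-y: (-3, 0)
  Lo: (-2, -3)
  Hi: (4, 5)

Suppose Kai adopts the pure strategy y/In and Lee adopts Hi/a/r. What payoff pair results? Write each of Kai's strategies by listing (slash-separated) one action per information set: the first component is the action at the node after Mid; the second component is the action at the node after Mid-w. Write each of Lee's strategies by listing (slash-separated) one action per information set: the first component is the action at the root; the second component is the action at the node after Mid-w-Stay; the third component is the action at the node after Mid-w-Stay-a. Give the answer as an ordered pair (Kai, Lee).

Trace the play path from the root:
  Lee plays Hi
→ terminal payoff (4, 5).
(Kai's choice at the node after Mid is never reached on this path, so it doesn't affect the outcome.)

(4, 5)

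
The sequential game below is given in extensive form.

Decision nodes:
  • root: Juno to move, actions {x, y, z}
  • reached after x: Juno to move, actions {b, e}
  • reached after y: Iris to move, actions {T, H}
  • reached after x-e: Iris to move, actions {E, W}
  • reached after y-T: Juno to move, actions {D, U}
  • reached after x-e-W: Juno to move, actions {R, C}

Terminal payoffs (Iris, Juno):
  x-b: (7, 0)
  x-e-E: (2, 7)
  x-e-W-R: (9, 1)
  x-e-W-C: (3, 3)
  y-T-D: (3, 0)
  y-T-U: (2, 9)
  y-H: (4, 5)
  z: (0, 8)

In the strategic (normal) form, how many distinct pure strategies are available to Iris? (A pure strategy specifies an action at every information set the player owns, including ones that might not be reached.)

Iris owns the node after y with actions {T, H} — two choices.
Iris owns the node after x-e with actions {E, W} — two choices.
A pure strategy fixes one action at each information set independently, so the count is the product 2 × 2 = 4.
(For reference, Juno has 24 pure strategies, giving a 4×24 normal-form matrix.)

4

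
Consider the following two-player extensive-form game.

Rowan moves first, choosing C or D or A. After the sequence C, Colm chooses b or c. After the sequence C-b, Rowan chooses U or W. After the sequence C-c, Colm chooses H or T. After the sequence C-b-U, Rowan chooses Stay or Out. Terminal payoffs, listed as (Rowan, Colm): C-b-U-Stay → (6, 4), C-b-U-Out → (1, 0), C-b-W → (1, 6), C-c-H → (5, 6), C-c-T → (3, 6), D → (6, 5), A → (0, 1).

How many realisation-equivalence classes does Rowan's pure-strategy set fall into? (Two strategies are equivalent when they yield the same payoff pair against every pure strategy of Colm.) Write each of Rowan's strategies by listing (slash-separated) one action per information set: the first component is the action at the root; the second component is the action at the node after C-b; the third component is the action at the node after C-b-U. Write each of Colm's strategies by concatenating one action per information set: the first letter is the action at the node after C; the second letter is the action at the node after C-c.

Rowan has 12 pure strategies: C/U/Stay, C/U/Out, C/W/Stay, C/W/Out, D/U/Stay, D/U/Out, D/W/Stay, D/W/Out, A/U/Stay, A/U/Out, A/W/Stay, A/W/Out. Columns: bH, bT, cH, cT.
{C/U/Stay} → row (6,4) (6,4) (5,6) (3,6)
{C/U/Out} → row (1,0) (1,0) (5,6) (3,6)
{C/W/Stay, C/W/Out} → row (1,6) (1,6) (5,6) (3,6)
{D/U/Stay, D/U/Out, D/W/Stay, D/W/Out} → row (6,5) (6,5) (6,5) (6,5)
{A/U/Stay, A/U/Out, A/W/Stay, A/W/Out} → row (0,1) (0,1) (0,1) (0,1)
That's 5 distinct rows out of 12 strategies.

5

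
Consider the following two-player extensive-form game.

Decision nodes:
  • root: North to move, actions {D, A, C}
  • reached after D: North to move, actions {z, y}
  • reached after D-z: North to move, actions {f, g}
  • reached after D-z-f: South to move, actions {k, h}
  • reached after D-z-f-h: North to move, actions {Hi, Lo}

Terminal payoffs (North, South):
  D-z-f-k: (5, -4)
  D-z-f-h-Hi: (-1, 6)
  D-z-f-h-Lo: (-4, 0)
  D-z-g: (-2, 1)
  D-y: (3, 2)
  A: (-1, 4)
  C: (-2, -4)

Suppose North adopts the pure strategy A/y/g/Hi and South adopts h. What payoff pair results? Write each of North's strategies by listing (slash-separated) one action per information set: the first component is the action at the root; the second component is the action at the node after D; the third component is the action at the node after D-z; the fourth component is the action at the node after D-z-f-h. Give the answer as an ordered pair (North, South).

Trace the play path from the root:
  North plays A
→ terminal payoff (-1, 4).
(North's choice at the node after D is never reached on this path, so it doesn't affect the outcome.)

(-1, 4)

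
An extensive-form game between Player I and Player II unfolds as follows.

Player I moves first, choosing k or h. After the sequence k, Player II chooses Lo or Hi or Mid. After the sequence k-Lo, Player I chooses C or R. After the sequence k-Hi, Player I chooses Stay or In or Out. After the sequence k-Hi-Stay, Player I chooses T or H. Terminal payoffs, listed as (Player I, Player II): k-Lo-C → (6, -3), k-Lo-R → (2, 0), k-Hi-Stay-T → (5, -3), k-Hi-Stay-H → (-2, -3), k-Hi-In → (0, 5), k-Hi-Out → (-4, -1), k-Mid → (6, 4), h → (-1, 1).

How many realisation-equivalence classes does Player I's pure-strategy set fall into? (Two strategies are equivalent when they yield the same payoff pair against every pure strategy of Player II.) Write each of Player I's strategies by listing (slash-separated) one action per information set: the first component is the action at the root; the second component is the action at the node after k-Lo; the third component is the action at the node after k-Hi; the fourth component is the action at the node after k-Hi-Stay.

Player I has 24 pure strategies: k/C/Stay/T, k/C/Stay/H, k/C/In/T, k/C/In/H, k/C/Out/T, k/C/Out/H, k/R/Stay/T, k/R/Stay/H, k/R/In/T, k/R/In/H, k/R/Out/T, k/R/Out/H, h/C/Stay/T, h/C/Stay/H, h/C/In/T, h/C/In/H, h/C/Out/T, h/C/Out/H, h/R/Stay/T, h/R/Stay/H, h/R/In/T, h/R/In/H, h/R/Out/T, h/R/Out/H. Columns: Lo, Hi, Mid.
{k/C/Stay/T} → row (6,-3) (5,-3) (6,4)
{k/C/Stay/H} → row (6,-3) (-2,-3) (6,4)
{k/C/In/T, k/C/In/H} → row (6,-3) (0,5) (6,4)
{k/C/Out/T, k/C/Out/H} → row (6,-3) (-4,-1) (6,4)
{k/R/Stay/T} → row (2,0) (5,-3) (6,4)
{k/R/Stay/H} → row (2,0) (-2,-3) (6,4)
{k/R/In/T, k/R/In/H} → row (2,0) (0,5) (6,4)
{k/R/Out/T, k/R/Out/H} → row (2,0) (-4,-1) (6,4)
{h/C/Stay/T, h/C/Stay/H, h/C/In/T, h/C/In/H, h/C/Out/T, h/C/Out/H, h/R/Stay/T, h/R/Stay/H, h/R/In/T, h/R/In/H, h/R/Out/T, h/R/Out/H} → row (-1,1) (-1,1) (-1,1)
That's 9 distinct rows out of 24 strategies.

9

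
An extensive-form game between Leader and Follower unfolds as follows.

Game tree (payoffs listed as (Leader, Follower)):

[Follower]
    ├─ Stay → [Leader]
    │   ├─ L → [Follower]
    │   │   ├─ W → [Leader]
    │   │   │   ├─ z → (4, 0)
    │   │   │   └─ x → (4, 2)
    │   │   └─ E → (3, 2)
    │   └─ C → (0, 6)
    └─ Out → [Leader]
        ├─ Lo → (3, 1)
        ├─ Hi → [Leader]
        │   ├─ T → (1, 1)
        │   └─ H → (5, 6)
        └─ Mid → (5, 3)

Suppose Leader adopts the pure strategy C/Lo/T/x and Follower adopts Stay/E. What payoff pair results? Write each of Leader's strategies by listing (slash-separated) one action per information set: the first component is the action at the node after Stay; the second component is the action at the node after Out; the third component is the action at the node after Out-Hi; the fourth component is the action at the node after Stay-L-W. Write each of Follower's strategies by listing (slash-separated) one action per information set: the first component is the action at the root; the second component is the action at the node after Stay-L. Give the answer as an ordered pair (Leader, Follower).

Trace the play path from the root:
  Follower plays Stay
  Leader plays C at [Stay]
→ terminal payoff (0, 6).
(Leader's choice at the node after Out is never reached on this path, so it doesn't affect the outcome.)

(0, 6)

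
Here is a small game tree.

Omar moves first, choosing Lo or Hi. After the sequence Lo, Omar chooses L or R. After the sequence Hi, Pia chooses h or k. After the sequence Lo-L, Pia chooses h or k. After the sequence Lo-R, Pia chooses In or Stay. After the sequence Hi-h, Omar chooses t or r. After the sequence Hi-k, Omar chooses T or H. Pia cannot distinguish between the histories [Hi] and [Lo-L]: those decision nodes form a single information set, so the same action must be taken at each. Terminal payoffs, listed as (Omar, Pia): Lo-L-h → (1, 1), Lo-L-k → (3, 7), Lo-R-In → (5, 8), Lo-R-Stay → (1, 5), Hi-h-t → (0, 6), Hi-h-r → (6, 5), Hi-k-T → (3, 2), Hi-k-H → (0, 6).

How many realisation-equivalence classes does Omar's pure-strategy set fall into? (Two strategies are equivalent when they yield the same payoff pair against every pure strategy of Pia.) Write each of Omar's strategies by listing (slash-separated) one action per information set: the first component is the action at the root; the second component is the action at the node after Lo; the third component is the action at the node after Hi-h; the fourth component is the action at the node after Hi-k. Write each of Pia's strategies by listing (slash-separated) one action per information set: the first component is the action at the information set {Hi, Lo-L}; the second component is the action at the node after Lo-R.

Omar has 16 pure strategies: Lo/L/t/T, Lo/L/t/H, Lo/L/r/T, Lo/L/r/H, Lo/R/t/T, Lo/R/t/H, Lo/R/r/T, Lo/R/r/H, Hi/L/t/T, Hi/L/t/H, Hi/L/r/T, Hi/L/r/H, Hi/R/t/T, Hi/R/t/H, Hi/R/r/T, Hi/R/r/H. Columns: h/In, h/Stay, k/In, k/Stay.
{Lo/L/t/T, Lo/L/t/H, Lo/L/r/T, Lo/L/r/H} → row (1,1) (1,1) (3,7) (3,7)
{Lo/R/t/T, Lo/R/t/H, Lo/R/r/T, Lo/R/r/H} → row (5,8) (1,5) (5,8) (1,5)
{Hi/L/t/T, Hi/R/t/T} → row (0,6) (0,6) (3,2) (3,2)
{Hi/L/t/H, Hi/R/t/H} → row (0,6) (0,6) (0,6) (0,6)
{Hi/L/r/T, Hi/R/r/T} → row (6,5) (6,5) (3,2) (3,2)
{Hi/L/r/H, Hi/R/r/H} → row (6,5) (6,5) (0,6) (0,6)
That's 6 distinct rows out of 16 strategies.

6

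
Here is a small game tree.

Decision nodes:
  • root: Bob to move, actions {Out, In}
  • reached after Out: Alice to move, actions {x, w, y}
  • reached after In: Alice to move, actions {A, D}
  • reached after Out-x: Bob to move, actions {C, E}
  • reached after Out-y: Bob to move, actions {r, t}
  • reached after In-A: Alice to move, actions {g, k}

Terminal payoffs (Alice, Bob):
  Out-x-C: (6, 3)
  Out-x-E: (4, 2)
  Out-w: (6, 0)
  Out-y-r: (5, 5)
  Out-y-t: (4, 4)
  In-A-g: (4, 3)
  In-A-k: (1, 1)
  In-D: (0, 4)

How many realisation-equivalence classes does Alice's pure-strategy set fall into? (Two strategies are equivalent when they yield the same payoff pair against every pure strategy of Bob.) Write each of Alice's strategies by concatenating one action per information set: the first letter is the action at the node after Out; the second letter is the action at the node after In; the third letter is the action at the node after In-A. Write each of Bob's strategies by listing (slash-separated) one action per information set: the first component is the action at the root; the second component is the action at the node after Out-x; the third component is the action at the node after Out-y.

Alice has 12 pure strategies: xAg, xAk, xDg, xDk, wAg, wAk, wDg, wDk, yAg, yAk, yDg, yDk. Columns: Out/C/r, Out/C/t, Out/E/r, Out/E/t, In/C/r, In/C/t, In/E/r, In/E/t.
{xAg} → row (6,3) (6,3) (4,2) (4,2) (4,3) (4,3) (4,3) (4,3)
{xAk} → row (6,3) (6,3) (4,2) (4,2) (1,1) (1,1) (1,1) (1,1)
{xDg, xDk} → row (6,3) (6,3) (4,2) (4,2) (0,4) (0,4) (0,4) (0,4)
{wAg} → row (6,0) (6,0) (6,0) (6,0) (4,3) (4,3) (4,3) (4,3)
{wAk} → row (6,0) (6,0) (6,0) (6,0) (1,1) (1,1) (1,1) (1,1)
{wDg, wDk} → row (6,0) (6,0) (6,0) (6,0) (0,4) (0,4) (0,4) (0,4)
{yAg} → row (5,5) (4,4) (5,5) (4,4) (4,3) (4,3) (4,3) (4,3)
{yAk} → row (5,5) (4,4) (5,5) (4,4) (1,1) (1,1) (1,1) (1,1)
{yDg, yDk} → row (5,5) (4,4) (5,5) (4,4) (0,4) (0,4) (0,4) (0,4)
That's 9 distinct rows out of 12 strategies.

9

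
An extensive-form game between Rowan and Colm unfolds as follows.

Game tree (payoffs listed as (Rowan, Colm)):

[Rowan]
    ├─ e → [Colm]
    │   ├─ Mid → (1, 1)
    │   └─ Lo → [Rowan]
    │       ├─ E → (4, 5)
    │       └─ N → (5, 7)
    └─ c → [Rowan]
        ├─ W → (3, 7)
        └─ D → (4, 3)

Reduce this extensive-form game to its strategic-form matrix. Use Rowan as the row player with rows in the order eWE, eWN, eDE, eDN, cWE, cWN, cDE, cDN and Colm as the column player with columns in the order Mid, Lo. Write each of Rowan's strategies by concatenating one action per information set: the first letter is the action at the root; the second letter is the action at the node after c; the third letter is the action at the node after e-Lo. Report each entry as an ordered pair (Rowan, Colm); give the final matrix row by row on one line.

          Mid       Lo
 eWE    (1,1)    (4,5)
 eWN    (1,1)    (5,7)
 eDE    (1,1)    (4,5)
 eDN    (1,1)    (5,7)
 cWE    (3,7)    (3,7)
 cWN    (3,7)    (3,7)
 cDE    (4,3)    (4,3)
 cDN    (4,3)    (4,3)

eWE: (1,1) (4,5) | eWN: (1,1) (5,7) | eDE: (1,1) (4,5) | eDN: (1,1) (5,7) | cWE: (3,7) (3,7) | cWN: (3,7) (3,7) | cDE: (4,3) (4,3) | cDN: (4,3) (4,3)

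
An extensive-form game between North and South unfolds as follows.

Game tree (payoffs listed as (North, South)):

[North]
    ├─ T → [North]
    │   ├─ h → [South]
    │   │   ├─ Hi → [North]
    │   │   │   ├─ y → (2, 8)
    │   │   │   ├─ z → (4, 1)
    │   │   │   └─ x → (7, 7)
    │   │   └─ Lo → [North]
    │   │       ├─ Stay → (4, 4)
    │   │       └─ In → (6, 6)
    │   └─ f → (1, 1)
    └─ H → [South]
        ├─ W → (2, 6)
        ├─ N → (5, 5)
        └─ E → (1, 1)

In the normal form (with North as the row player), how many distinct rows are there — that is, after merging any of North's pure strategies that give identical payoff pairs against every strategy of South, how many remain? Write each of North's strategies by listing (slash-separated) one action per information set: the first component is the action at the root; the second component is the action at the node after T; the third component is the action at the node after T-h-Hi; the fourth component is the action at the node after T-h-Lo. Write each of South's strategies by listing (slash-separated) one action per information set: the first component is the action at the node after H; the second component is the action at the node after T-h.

North has 24 pure strategies: T/h/y/Stay, T/h/y/In, T/h/z/Stay, T/h/z/In, T/h/x/Stay, T/h/x/In, T/f/y/Stay, T/f/y/In, T/f/z/Stay, T/f/z/In, T/f/x/Stay, T/f/x/In, H/h/y/Stay, H/h/y/In, H/h/z/Stay, H/h/z/In, H/h/x/Stay, H/h/x/In, H/f/y/Stay, H/f/y/In, H/f/z/Stay, H/f/z/In, H/f/x/Stay, H/f/x/In. Columns: W/Hi, W/Lo, N/Hi, N/Lo, E/Hi, E/Lo.
{T/h/y/Stay} → row (2,8) (4,4) (2,8) (4,4) (2,8) (4,4)
{T/h/y/In} → row (2,8) (6,6) (2,8) (6,6) (2,8) (6,6)
{T/h/z/Stay} → row (4,1) (4,4) (4,1) (4,4) (4,1) (4,4)
{T/h/z/In} → row (4,1) (6,6) (4,1) (6,6) (4,1) (6,6)
{T/h/x/Stay} → row (7,7) (4,4) (7,7) (4,4) (7,7) (4,4)
{T/h/x/In} → row (7,7) (6,6) (7,7) (6,6) (7,7) (6,6)
{T/f/y/Stay, T/f/y/In, T/f/z/Stay, T/f/z/In, T/f/x/Stay, T/f/x/In} → row (1,1) (1,1) (1,1) (1,1) (1,1) (1,1)
{H/h/y/Stay, H/h/y/In, H/h/z/Stay, H/h/z/In, H/h/x/Stay, H/h/x/In, H/f/y/Stay, H/f/y/In, H/f/z/Stay, H/f/z/In, H/f/x/Stay, H/f/x/In} → row (2,6) (2,6) (5,5) (5,5) (1,1) (1,1)
That's 8 distinct rows out of 24 strategies.

8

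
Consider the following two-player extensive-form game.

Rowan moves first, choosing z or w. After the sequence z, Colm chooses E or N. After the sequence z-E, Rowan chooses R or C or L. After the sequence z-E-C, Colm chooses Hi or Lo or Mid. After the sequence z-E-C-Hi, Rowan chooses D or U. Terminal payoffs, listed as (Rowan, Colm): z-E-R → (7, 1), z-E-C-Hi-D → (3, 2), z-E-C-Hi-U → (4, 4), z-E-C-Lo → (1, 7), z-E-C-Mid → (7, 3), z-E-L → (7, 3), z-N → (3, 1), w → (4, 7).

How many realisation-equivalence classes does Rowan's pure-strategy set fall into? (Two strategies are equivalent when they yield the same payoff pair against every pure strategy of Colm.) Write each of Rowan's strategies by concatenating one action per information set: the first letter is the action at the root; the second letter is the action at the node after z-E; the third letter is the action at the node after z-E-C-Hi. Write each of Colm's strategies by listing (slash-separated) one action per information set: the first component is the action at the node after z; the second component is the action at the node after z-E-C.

5

Rowan has 12 pure strategies: zRD, zRU, zCD, zCU, zLD, zLU, wRD, wRU, wCD, wCU, wLD, wLU. Columns: E/Hi, E/Lo, E/Mid, N/Hi, N/Lo, N/Mid.
{zRD, zRU} → row (7,1) (7,1) (7,1) (3,1) (3,1) (3,1)
{zCD} → row (3,2) (1,7) (7,3) (3,1) (3,1) (3,1)
{zCU} → row (4,4) (1,7) (7,3) (3,1) (3,1) (3,1)
{zLD, zLU} → row (7,3) (7,3) (7,3) (3,1) (3,1) (3,1)
{wRD, wRU, wCD, wCU, wLD, wLU} → row (4,7) (4,7) (4,7) (4,7) (4,7) (4,7)
That's 5 distinct rows out of 12 strategies.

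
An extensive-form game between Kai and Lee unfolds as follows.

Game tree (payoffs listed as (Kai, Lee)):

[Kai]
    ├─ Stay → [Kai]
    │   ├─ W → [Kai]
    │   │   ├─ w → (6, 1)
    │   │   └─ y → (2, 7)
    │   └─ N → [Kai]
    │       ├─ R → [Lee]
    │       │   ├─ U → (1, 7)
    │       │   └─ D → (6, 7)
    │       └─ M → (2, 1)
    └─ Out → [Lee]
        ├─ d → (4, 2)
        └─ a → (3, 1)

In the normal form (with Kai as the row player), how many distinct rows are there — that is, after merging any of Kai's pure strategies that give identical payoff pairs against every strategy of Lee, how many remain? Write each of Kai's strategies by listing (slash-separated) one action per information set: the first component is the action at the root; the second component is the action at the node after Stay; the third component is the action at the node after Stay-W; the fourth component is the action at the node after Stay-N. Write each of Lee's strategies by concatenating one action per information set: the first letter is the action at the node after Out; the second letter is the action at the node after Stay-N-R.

5

Kai has 16 pure strategies: Stay/W/w/R, Stay/W/w/M, Stay/W/y/R, Stay/W/y/M, Stay/N/w/R, Stay/N/w/M, Stay/N/y/R, Stay/N/y/M, Out/W/w/R, Out/W/w/M, Out/W/y/R, Out/W/y/M, Out/N/w/R, Out/N/w/M, Out/N/y/R, Out/N/y/M. Columns: dU, dD, aU, aD.
{Stay/W/w/R, Stay/W/w/M} → row (6,1) (6,1) (6,1) (6,1)
{Stay/W/y/R, Stay/W/y/M} → row (2,7) (2,7) (2,7) (2,7)
{Stay/N/w/R, Stay/N/y/R} → row (1,7) (6,7) (1,7) (6,7)
{Stay/N/w/M, Stay/N/y/M} → row (2,1) (2,1) (2,1) (2,1)
{Out/W/w/R, Out/W/w/M, Out/W/y/R, Out/W/y/M, Out/N/w/R, Out/N/w/M, Out/N/y/R, Out/N/y/M} → row (4,2) (4,2) (3,1) (3,1)
That's 5 distinct rows out of 16 strategies.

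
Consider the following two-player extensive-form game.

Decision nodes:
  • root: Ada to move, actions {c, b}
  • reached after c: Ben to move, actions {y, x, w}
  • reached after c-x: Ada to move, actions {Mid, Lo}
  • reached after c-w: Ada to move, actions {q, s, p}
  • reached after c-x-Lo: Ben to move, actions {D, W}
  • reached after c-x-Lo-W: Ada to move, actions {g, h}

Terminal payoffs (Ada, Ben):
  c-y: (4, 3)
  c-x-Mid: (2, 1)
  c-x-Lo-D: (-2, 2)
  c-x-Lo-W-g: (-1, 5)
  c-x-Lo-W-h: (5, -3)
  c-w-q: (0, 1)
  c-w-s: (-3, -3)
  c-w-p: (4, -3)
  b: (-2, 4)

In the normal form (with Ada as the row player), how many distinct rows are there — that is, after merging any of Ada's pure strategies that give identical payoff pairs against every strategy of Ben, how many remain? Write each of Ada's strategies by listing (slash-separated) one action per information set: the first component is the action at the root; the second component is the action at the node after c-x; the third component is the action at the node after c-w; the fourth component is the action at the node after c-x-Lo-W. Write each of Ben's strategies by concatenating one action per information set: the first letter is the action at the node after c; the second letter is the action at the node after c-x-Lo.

10

Ada has 24 pure strategies: c/Mid/q/g, c/Mid/q/h, c/Mid/s/g, c/Mid/s/h, c/Mid/p/g, c/Mid/p/h, c/Lo/q/g, c/Lo/q/h, c/Lo/s/g, c/Lo/s/h, c/Lo/p/g, c/Lo/p/h, b/Mid/q/g, b/Mid/q/h, b/Mid/s/g, b/Mid/s/h, b/Mid/p/g, b/Mid/p/h, b/Lo/q/g, b/Lo/q/h, b/Lo/s/g, b/Lo/s/h, b/Lo/p/g, b/Lo/p/h. Columns: yD, yW, xD, xW, wD, wW.
{c/Mid/q/g, c/Mid/q/h} → row (4,3) (4,3) (2,1) (2,1) (0,1) (0,1)
{c/Mid/s/g, c/Mid/s/h} → row (4,3) (4,3) (2,1) (2,1) (-3,-3) (-3,-3)
{c/Mid/p/g, c/Mid/p/h} → row (4,3) (4,3) (2,1) (2,1) (4,-3) (4,-3)
{c/Lo/q/g} → row (4,3) (4,3) (-2,2) (-1,5) (0,1) (0,1)
{c/Lo/q/h} → row (4,3) (4,3) (-2,2) (5,-3) (0,1) (0,1)
{c/Lo/s/g} → row (4,3) (4,3) (-2,2) (-1,5) (-3,-3) (-3,-3)
{c/Lo/s/h} → row (4,3) (4,3) (-2,2) (5,-3) (-3,-3) (-3,-3)
{c/Lo/p/g} → row (4,3) (4,3) (-2,2) (-1,5) (4,-3) (4,-3)
{c/Lo/p/h} → row (4,3) (4,3) (-2,2) (5,-3) (4,-3) (4,-3)
{b/Mid/q/g, b/Mid/q/h, b/Mid/s/g, b/Mid/s/h, b/Mid/p/g, b/Mid/p/h, b/Lo/q/g, b/Lo/q/h, b/Lo/s/g, b/Lo/s/h, b/Lo/p/g, b/Lo/p/h} → row (-2,4) (-2,4) (-2,4) (-2,4) (-2,4) (-2,4)
That's 10 distinct rows out of 24 strategies.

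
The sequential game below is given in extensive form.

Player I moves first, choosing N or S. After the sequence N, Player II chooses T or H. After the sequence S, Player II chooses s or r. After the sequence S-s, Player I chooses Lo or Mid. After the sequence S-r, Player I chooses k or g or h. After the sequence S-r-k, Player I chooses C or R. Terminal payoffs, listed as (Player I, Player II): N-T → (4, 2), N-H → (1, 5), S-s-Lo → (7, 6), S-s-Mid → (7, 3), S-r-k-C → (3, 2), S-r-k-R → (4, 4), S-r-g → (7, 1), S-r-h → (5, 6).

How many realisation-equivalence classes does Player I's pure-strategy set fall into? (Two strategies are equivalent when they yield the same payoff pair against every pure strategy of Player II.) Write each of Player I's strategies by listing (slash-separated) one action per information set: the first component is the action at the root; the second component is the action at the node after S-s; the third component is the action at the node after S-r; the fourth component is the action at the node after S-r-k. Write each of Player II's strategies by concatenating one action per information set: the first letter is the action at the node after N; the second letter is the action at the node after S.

9

Player I has 24 pure strategies: N/Lo/k/C, N/Lo/k/R, N/Lo/g/C, N/Lo/g/R, N/Lo/h/C, N/Lo/h/R, N/Mid/k/C, N/Mid/k/R, N/Mid/g/C, N/Mid/g/R, N/Mid/h/C, N/Mid/h/R, S/Lo/k/C, S/Lo/k/R, S/Lo/g/C, S/Lo/g/R, S/Lo/h/C, S/Lo/h/R, S/Mid/k/C, S/Mid/k/R, S/Mid/g/C, S/Mid/g/R, S/Mid/h/C, S/Mid/h/R. Columns: Ts, Tr, Hs, Hr.
{N/Lo/k/C, N/Lo/k/R, N/Lo/g/C, N/Lo/g/R, N/Lo/h/C, N/Lo/h/R, N/Mid/k/C, N/Mid/k/R, N/Mid/g/C, N/Mid/g/R, N/Mid/h/C, N/Mid/h/R} → row (4,2) (4,2) (1,5) (1,5)
{S/Lo/k/C} → row (7,6) (3,2) (7,6) (3,2)
{S/Lo/k/R} → row (7,6) (4,4) (7,6) (4,4)
{S/Lo/g/C, S/Lo/g/R} → row (7,6) (7,1) (7,6) (7,1)
{S/Lo/h/C, S/Lo/h/R} → row (7,6) (5,6) (7,6) (5,6)
{S/Mid/k/C} → row (7,3) (3,2) (7,3) (3,2)
{S/Mid/k/R} → row (7,3) (4,4) (7,3) (4,4)
{S/Mid/g/C, S/Mid/g/R} → row (7,3) (7,1) (7,3) (7,1)
{S/Mid/h/C, S/Mid/h/R} → row (7,3) (5,6) (7,3) (5,6)
That's 9 distinct rows out of 24 strategies.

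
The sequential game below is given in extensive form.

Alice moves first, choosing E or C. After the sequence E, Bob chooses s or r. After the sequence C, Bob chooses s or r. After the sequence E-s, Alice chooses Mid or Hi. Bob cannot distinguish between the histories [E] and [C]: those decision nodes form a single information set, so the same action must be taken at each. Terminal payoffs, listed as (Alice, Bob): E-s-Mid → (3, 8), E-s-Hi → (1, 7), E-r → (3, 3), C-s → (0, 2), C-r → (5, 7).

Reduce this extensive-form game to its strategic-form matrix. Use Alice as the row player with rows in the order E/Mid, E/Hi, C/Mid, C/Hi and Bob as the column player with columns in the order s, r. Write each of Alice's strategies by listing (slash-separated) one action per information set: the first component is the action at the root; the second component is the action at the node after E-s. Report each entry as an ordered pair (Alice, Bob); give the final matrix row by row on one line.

E/Mid: (3,8) (3,3) | E/Hi: (1,7) (3,3) | C/Mid: (0,2) (5,7) | C/Hi: (0,2) (5,7)

Row E/Mid: s→(3,8), r→(3,3)
Row E/Hi: s→(1,7), r→(3,3)
Row C/Mid: s→(0,2), r→(5,7)
Row C/Hi: s→(0,2), r→(5,7)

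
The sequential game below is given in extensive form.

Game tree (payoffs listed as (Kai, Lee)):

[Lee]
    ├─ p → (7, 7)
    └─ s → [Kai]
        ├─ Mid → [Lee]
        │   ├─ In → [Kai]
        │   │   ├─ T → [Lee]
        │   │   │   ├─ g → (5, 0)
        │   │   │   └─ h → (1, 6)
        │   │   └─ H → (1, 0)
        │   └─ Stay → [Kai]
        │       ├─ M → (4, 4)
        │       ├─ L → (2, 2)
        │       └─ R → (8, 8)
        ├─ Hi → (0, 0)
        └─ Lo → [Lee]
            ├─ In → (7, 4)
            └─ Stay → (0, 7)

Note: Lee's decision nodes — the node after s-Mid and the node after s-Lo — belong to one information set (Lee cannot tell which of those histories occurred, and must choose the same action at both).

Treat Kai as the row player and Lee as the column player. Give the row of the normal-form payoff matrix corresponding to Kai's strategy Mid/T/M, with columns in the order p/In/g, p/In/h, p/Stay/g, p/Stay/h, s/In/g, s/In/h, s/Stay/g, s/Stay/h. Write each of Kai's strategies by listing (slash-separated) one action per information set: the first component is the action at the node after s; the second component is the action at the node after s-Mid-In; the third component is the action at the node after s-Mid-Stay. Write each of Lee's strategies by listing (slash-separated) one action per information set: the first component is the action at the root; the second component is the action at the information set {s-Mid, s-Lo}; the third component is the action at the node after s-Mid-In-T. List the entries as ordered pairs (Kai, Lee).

(7,7) (7,7) (7,7) (7,7) (5,0) (1,6) (4,4) (4,4)

vs p/In/g: Lee plays p → (7, 7)
vs p/In/h: Lee plays p → (7, 7)
vs p/Stay/g: Lee plays p → (7, 7)
vs p/Stay/h: Lee plays p → (7, 7)
vs s/In/g: Lee plays s → Kai plays Mid at [s] → Lee plays In at [s-Mid] → Kai plays T at [s-Mid-In] → Lee plays g at [s-Mid-In-T] → (5, 0)
vs s/In/h: Lee plays s → Kai plays Mid at [s] → Lee plays In at [s-Mid] → Kai plays T at [s-Mid-In] → Lee plays h at [s-Mid-In-T] → (1, 6)
vs s/Stay/g: Lee plays s → Kai plays Mid at [s] → Lee plays Stay at [s-Mid] → Kai plays M at [s-Mid-Stay] → (4, 4)
vs s/Stay/h: Lee plays s → Kai plays Mid at [s] → Lee plays Stay at [s-Mid] → Kai plays M at [s-Mid-Stay] → (4, 4)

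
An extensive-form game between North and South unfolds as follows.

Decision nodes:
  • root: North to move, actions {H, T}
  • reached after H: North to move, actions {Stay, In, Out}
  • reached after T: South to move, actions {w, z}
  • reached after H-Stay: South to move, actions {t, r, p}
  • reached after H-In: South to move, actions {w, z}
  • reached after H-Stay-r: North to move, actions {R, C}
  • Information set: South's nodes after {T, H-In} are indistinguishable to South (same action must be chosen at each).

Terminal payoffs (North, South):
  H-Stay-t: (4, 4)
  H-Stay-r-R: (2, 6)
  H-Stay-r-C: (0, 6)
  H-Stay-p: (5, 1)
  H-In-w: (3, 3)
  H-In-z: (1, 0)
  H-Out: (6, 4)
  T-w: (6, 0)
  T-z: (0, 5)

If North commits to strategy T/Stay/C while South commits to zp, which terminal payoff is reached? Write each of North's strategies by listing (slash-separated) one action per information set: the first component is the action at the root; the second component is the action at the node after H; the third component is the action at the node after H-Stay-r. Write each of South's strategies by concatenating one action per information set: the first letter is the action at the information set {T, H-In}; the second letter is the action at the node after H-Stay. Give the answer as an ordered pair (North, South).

(0, 5)

Trace the play path from the root:
  North plays T
  South plays z at [T]
→ terminal payoff (0, 5).
(North's choice at the node after H is never reached on this path, so it doesn't affect the outcome.)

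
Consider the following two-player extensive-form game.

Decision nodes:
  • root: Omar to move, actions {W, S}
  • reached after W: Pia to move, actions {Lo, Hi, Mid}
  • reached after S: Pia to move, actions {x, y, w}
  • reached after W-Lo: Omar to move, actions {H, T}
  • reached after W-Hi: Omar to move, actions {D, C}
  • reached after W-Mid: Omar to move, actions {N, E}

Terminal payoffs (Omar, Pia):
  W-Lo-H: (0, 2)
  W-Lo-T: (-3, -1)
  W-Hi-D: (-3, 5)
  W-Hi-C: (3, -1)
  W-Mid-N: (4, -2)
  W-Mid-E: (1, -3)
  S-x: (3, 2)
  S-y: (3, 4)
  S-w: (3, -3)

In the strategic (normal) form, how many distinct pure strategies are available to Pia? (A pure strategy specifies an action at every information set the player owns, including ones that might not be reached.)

9

Pia owns the node after W with actions {Lo, Hi, Mid} — three choices.
Pia owns the node after S with actions {x, y, w} — three choices.
A pure strategy fixes one action at each information set independently, so the count is the product 3 × 3 = 9.
(For reference, Omar has 16 pure strategies, giving a 9×16 normal-form matrix.)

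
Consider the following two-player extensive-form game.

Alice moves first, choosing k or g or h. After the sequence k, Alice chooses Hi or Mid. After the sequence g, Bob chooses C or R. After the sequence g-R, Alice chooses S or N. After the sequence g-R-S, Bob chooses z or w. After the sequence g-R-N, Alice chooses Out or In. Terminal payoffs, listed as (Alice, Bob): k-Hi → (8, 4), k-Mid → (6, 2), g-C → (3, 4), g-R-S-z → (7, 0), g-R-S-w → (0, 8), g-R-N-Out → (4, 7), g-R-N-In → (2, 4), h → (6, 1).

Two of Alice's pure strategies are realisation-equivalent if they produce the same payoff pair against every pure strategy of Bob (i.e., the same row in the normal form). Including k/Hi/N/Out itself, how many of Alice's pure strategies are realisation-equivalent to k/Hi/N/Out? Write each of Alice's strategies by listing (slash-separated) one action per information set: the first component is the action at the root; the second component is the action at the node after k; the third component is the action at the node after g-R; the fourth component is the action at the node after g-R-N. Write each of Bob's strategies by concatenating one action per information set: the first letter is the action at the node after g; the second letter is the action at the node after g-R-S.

4

Row for k/Hi/N/Out (columns Cz, Cw, Rz, Rw): (8,4) (8,4) (8,4) (8,4).
Under k/Hi/N/Out, Alice's choice at the node after g-R and at the node after g-R-N can never be reached regardless of what Bob does, so varying those choices leaves every outcome unchanged.
Holding the reachable choices fixed and varying the unreachable ones freely already gives 2 × 2 = 4 equivalent strategies.
No other strategy reproduces this row, so those 4 are the full class: k/Hi/S/Out, k/Hi/S/In, k/Hi/N/Out, k/Hi/N/In.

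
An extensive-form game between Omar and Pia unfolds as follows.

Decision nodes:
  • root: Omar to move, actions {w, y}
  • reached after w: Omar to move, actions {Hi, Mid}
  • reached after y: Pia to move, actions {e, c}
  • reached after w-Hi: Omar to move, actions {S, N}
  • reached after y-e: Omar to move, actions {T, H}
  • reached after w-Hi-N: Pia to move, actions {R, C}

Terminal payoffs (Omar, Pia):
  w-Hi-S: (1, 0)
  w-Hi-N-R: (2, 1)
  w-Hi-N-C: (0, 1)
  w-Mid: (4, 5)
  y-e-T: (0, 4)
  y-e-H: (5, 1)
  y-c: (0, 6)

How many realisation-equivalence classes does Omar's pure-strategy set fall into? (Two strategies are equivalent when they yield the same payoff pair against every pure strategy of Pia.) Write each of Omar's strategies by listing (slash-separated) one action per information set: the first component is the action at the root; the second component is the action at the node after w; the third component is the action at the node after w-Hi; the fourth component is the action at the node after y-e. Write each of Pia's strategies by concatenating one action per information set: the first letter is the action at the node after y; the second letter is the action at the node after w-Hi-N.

Omar has 16 pure strategies: w/Hi/S/T, w/Hi/S/H, w/Hi/N/T, w/Hi/N/H, w/Mid/S/T, w/Mid/S/H, w/Mid/N/T, w/Mid/N/H, y/Hi/S/T, y/Hi/S/H, y/Hi/N/T, y/Hi/N/H, y/Mid/S/T, y/Mid/S/H, y/Mid/N/T, y/Mid/N/H. Columns: eR, eC, cR, cC.
{w/Hi/S/T, w/Hi/S/H} → row (1,0) (1,0) (1,0) (1,0)
{w/Hi/N/T, w/Hi/N/H} → row (2,1) (0,1) (2,1) (0,1)
{w/Mid/S/T, w/Mid/S/H, w/Mid/N/T, w/Mid/N/H} → row (4,5) (4,5) (4,5) (4,5)
{y/Hi/S/T, y/Hi/N/T, y/Mid/S/T, y/Mid/N/T} → row (0,4) (0,4) (0,6) (0,6)
{y/Hi/S/H, y/Hi/N/H, y/Mid/S/H, y/Mid/N/H} → row (5,1) (5,1) (0,6) (0,6)
That's 5 distinct rows out of 16 strategies.

5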